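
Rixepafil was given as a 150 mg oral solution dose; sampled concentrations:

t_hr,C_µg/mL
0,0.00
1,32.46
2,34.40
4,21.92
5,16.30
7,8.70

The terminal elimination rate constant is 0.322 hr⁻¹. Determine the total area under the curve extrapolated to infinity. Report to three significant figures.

AUC = 177 µg/mL·hr

Trapezoidal AUC_0→7:
  [0→1]: (0.00+32.46)/2 × 1 = 16.23
  [1→2]: (32.46+34.40)/2 × 1 = 33.43
  [2→4]: (34.40+21.92)/2 × 2 = 56.32
  [4→5]: (21.92+16.30)/2 × 1 = 19.11
  [5→7]: (16.30+8.70)/2 × 2 = 25.0
  Sum = 150.09 µg/mL·hr
Extrapolated tail: C_last / k_e = 8.70 / 0.322 = 27.019
AUC_0→∞ = 150.09 + 27.019 = 177.109 µg/mL·hr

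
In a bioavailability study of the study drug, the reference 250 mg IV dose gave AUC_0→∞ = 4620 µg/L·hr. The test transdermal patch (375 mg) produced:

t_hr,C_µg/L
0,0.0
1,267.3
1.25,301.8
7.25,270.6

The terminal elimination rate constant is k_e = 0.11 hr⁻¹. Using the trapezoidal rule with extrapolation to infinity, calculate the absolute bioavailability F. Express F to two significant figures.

Trapezoidal AUC_0→7.25 (transdermal patch):
  [0→1]: (0.0+267.3)/2 × 1 = 133.65
  [1→1.25]: (267.3+301.8)/2 × 0.25 = 71.1375
  [1.25→7.25]: (301.8+270.6)/2 × 6 = 1717.2
  Sum = 1921.9875 µg/L·hr
Tail: C_last/k_e = 270.6/0.11 = 2460.000
AUC_0→∞ (transdermal patch) = 1921.9875 + 2460.000 = 4381.9875 µg/L·hr
F = (AUC_ev/D_ev)/(AUC_iv/D_iv) = (4381.9875/375)/(4620/250) = 11.6853/18.48 = 0.6323

F = 0.63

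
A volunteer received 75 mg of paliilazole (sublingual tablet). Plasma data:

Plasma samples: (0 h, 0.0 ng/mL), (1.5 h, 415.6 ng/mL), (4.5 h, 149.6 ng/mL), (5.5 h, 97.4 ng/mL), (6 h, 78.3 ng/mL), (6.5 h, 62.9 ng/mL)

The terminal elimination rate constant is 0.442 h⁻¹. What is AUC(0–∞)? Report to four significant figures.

Trapezoidal AUC_0→6.5:
  [0→1.5]: (0.0+415.6)/2 × 1.5 = 311.7
  [1.5→4.5]: (415.6+149.6)/2 × 3 = 847.8
  [4.5→5.5]: (149.6+97.4)/2 × 1 = 123.5
  [5.5→6]: (97.4+78.3)/2 × 0.5 = 43.925
  [6→6.5]: (78.3+62.9)/2 × 0.5 = 35.3
  Sum = 1362.225 ng/mL·h
Extrapolated tail: C_last / k_e = 62.9 / 0.442 = 142.308
AUC_0→∞ = 1362.225 + 142.308 = 1504.533 ng/mL·h

AUC = 1505 ng/mL·h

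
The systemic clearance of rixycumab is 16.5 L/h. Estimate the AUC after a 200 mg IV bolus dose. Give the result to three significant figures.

AUC_0→∞ = Dose_iv / CL
        = 200 / 16.5 = 12.1212 mg/L·h

AUC = 12.1 mg/L·h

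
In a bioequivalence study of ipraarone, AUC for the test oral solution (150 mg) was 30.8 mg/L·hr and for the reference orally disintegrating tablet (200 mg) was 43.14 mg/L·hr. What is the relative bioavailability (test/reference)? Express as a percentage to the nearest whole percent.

F_rel = (AUC_test/D_test) / (AUC_ref/D_ref)
      = (30.8/150) / (43.14/200)
      = 0.205333 / 0.2157 = 0.9519 = 95.19%

F_rel = 95%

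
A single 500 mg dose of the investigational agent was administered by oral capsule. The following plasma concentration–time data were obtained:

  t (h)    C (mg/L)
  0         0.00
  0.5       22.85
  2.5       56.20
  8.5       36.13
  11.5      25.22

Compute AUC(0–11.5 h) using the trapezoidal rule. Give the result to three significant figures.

Trapezoidal AUC_0→11.5:
  [0→0.5]: (0.00+22.85)/2 × 0.5 = 5.7125
  [0.5→2.5]: (22.85+56.20)/2 × 2 = 79.05
  [2.5→8.5]: (56.20+36.13)/2 × 6 = 276.99
  [8.5→11.5]: (36.13+25.22)/2 × 3 = 92.025
  Sum = 453.7775 mg/L·h

AUC = 454 mg/L·h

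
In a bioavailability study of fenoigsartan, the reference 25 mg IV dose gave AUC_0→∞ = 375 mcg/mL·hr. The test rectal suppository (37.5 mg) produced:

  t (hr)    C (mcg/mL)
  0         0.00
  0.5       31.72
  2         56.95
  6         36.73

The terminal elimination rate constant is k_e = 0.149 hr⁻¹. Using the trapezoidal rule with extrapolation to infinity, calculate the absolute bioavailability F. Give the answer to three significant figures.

F = 0.904

Trapezoidal AUC_0→6 (rectal suppository):
  [0→0.5]: (0.00+31.72)/2 × 0.5 = 7.93
  [0.5→2]: (31.72+56.95)/2 × 1.5 = 66.5025
  [2→6]: (56.95+36.73)/2 × 4 = 187.36
  Sum = 261.7925 mcg/mL·hr
Tail: C_last/k_e = 36.73/0.149 = 246.510
AUC_0→∞ (rectal suppository) = 261.7925 + 246.510 = 508.3025 mcg/mL·hr
F = (AUC_ev/D_ev)/(AUC_iv/D_iv) = (508.3025/37.5)/(375/25) = 13.5547/15 = 0.9036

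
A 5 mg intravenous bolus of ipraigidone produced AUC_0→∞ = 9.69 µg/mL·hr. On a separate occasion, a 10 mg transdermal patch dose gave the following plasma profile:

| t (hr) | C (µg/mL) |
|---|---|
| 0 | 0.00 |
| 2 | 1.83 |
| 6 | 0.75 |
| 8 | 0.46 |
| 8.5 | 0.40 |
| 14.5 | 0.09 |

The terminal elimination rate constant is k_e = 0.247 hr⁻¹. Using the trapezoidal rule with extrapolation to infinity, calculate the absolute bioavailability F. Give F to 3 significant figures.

Trapezoidal AUC_0→14.5 (transdermal patch):
  [0→2]: (0.00+1.83)/2 × 2 = 1.83
  [2→6]: (1.83+0.75)/2 × 4 = 5.16
  [6→8]: (0.75+0.46)/2 × 2 = 1.21
  [8→8.5]: (0.46+0.40)/2 × 0.5 = 0.215
  [8.5→14.5]: (0.40+0.09)/2 × 6 = 1.47
  Sum = 9.885 µg/mL·hr
Tail: C_last/k_e = 0.09/0.247 = 0.364
AUC_0→∞ (transdermal patch) = 9.885 + 0.364 = 10.249 µg/mL·hr
F = (AUC_ev/D_ev)/(AUC_iv/D_iv) = (10.249/10)/(9.69/5) = 1.0249/1.938 = 0.5288

F = 0.529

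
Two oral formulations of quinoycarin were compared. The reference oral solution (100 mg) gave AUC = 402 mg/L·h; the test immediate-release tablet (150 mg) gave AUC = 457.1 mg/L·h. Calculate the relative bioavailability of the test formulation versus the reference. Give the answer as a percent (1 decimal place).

F_rel = (AUC_test/D_test) / (AUC_ref/D_ref)
      = (457.1/150) / (402/100)
      = 3.04733 / 4.02 = 0.7580 = 75.80%

F_rel = 75.8%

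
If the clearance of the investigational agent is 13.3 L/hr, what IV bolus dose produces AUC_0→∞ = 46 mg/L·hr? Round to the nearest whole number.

Dose_iv = CL × AUC_0→∞
     = 13.3 × 46 = 611.8 mg

Dose = 612 mg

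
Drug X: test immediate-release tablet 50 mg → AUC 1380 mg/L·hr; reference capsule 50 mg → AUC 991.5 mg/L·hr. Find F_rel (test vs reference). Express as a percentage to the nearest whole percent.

F_rel = 139%

F_rel = (AUC_test/D_test) / (AUC_ref/D_ref)
      = (1380/50) / (991.5/50)
      = 27.6 / 19.83 = 1.3918 = 139.18%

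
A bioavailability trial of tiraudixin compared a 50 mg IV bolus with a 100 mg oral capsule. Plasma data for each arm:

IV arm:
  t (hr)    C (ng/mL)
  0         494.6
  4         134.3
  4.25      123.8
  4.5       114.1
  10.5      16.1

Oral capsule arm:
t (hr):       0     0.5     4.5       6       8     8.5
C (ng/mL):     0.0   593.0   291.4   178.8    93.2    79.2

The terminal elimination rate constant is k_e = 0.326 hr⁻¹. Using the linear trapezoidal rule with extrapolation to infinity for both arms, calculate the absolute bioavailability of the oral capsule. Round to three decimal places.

F = 0.803

Trapezoidal AUC_0→10.5 (IV):
  [0→4]: (494.6+134.3)/2 × 4 = 1257.8
  [4→4.25]: (134.3+123.8)/2 × 0.25 = 32.2625
  [4.25→4.5]: (123.8+114.1)/2 × 0.25 = 29.7375
  [4.5→10.5]: (114.1+16.1)/2 × 6 = 390.6
  Sum = 1710.4 ng/mL·hr
IV tail: 16.1/0.326 = 49.387; AUC_iv,0→∞ = 1710.4 + 49.387 = 1759.787 ng/mL·hr
Trapezoidal AUC_0→8.5 (oral capsule):
  [0→0.5]: (0.0+593.0)/2 × 0.5 = 148.25
  [0.5→4.5]: (593.0+291.4)/2 × 4 = 1768.8
  [4.5→6]: (291.4+178.8)/2 × 1.5 = 352.65
  [6→8]: (178.8+93.2)/2 × 2 = 272.0
  [8→8.5]: (93.2+79.2)/2 × 0.5 = 43.1
  Sum = 2584.8 ng/mL·hr
oral capsule tail: 79.2/0.326 = 242.945; AUC_ev,0→∞ = 2584.8 + 242.945 = 2827.745 ng/mL·hr
F = (AUC_ev/D_ev)/(AUC_iv/D_iv) = (2827.745/100)/(1759.787/50) = 28.27745/35.19574 = 0.8034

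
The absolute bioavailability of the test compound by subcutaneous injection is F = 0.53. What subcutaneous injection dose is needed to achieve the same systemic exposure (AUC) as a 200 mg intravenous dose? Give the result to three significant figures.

For equal systemic exposure: F × D_ev = D_iv
D_ev = D_iv / F = 200 / 0.53 = 377.358 mg

D_subcutaneous = 377 mg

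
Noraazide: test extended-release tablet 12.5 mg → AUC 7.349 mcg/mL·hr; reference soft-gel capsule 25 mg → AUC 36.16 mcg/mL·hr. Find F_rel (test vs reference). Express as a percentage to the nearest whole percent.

F_rel = (AUC_test/D_test) / (AUC_ref/D_ref)
      = (7.349/12.5) / (36.16/25)
      = 0.58792 / 1.4464 = 0.4065 = 40.65%

F_rel = 41%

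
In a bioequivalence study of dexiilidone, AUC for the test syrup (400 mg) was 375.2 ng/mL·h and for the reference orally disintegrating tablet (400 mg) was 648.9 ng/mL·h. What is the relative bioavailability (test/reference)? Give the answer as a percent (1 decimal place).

F_rel = 57.8%

F_rel = (AUC_test/D_test) / (AUC_ref/D_ref)
      = (375.2/400) / (648.9/400)
      = 0.938 / 1.62225 = 0.5782 = 57.82%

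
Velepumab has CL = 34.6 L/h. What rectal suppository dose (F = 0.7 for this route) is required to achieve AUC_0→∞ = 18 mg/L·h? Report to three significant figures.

Dose = CL × AUC_0→∞ / F
     = 34.6 × 18 / 0.7 = 889.714 mg

Dose = 890 mg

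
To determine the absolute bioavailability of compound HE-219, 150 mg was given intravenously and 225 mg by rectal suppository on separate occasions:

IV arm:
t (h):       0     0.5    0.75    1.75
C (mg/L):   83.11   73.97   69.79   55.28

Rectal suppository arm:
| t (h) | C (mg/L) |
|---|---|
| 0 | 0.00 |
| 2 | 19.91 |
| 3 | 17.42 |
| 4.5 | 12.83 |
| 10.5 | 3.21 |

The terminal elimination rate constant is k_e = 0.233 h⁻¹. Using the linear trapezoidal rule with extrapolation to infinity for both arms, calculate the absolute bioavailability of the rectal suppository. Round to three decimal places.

Trapezoidal AUC_0→1.75 (IV):
  [0→0.5]: (83.11+73.97)/2 × 0.5 = 39.27
  [0.5→0.75]: (73.97+69.79)/2 × 0.25 = 17.97
  [0.75→1.75]: (69.79+55.28)/2 × 1 = 62.535
  Sum = 119.775 mg/L·h
IV tail: 55.28/0.233 = 237.253; AUC_iv,0→∞ = 119.775 + 237.253 = 357.028 mg/L·h
Trapezoidal AUC_0→10.5 (rectal suppository):
  [0→2]: (0.00+19.91)/2 × 2 = 19.91
  [2→3]: (19.91+17.42)/2 × 1 = 18.665
  [3→4.5]: (17.42+12.83)/2 × 1.5 = 22.6875
  [4.5→10.5]: (12.83+3.21)/2 × 6 = 48.12
  Sum = 109.3825 mg/L·h
rectal suppository tail: 3.21/0.233 = 13.777; AUC_ev,0→∞ = 109.3825 + 13.777 = 123.1595 mg/L·h
F = (AUC_ev/D_ev)/(AUC_iv/D_iv) = (123.1595/225)/(357.028/150) = 0.547376/2.38019 = 0.2300

F = 0.230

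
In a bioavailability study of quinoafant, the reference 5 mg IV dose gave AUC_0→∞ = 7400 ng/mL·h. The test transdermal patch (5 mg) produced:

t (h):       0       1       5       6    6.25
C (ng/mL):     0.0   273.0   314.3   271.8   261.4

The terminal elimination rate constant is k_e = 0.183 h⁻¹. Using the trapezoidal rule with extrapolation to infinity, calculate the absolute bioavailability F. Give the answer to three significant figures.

Trapezoidal AUC_0→6.25 (transdermal patch):
  [0→1]: (0.0+273.0)/2 × 1 = 136.5
  [1→5]: (273.0+314.3)/2 × 4 = 1174.6
  [5→6]: (314.3+271.8)/2 × 1 = 293.05
  [6→6.25]: (271.8+261.4)/2 × 0.25 = 66.65
  Sum = 1670.8 ng/mL·h
Tail: C_last/k_e = 261.4/0.183 = 1428.415
AUC_0→∞ (transdermal patch) = 1670.8 + 1428.415 = 3099.215 ng/mL·h
F = (AUC_ev/D_ev)/(AUC_iv/D_iv) = (3099.215/5)/(7400/5) = 619.843/1480 = 0.4188

F = 0.419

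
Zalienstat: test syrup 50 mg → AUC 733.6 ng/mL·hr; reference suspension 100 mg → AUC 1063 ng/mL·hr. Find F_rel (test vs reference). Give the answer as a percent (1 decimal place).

F_rel = 138.0%

F_rel = (AUC_test/D_test) / (AUC_ref/D_ref)
      = (733.6/50) / (1063/100)
      = 14.672 / 10.63 = 1.3802 = 138.02%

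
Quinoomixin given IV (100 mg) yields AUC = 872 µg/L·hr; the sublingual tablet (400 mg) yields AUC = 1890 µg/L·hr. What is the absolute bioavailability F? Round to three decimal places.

F = (AUC_ev / D_ev) / (AUC_iv / D_iv)
  = (1890/400) / (872/100)
  = 4.725 / 8.72 = 0.5419

F = 0.542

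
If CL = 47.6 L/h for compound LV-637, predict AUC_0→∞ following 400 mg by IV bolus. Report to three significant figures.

AUC = 8.40 mg/L·h

AUC_0→∞ = Dose_iv / CL
        = 400 / 47.6 = 8.40336 mg/L·h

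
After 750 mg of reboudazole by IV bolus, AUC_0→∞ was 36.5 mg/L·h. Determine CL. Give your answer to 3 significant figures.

CL = 20.5 L/h

CL = Dose_iv / AUC_0→∞
   = 750 / 36.5 = 20.5479 L/h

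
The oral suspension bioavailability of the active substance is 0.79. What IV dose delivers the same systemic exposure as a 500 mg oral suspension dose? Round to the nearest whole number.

D_iv = 395 mg

Systemic exposure from an extravascular dose = F × D_ev, so the equivalent IV dose is F × D_ev.
D_iv = F × D_ev = 0.79 × 500 = 395 mg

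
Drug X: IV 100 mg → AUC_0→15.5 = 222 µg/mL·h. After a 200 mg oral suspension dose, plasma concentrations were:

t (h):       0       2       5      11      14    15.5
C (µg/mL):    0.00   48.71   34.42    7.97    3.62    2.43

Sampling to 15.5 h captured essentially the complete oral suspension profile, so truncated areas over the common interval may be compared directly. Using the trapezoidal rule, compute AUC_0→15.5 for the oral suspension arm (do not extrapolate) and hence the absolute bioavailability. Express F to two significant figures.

Trapezoidal AUC_0→15.5 (oral suspension):
  [0→2]: (0.00+48.71)/2 × 2 = 48.71
  [2→5]: (48.71+34.42)/2 × 3 = 124.695
  [5→11]: (34.42+7.97)/2 × 6 = 127.17
  [11→14]: (7.97+3.62)/2 × 3 = 17.385
  [14→15.5]: (3.62+2.43)/2 × 1.5 = 4.5375
  Sum = 322.4975 µg/mL·h
F = (AUC_ev/D_ev)/(AUC_iv/D_iv) = (322.4975/200)/(222/100) = 1.6124875/2.22 = 0.7263

F = 0.73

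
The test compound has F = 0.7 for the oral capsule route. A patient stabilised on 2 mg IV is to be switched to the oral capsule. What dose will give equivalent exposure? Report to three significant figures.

D_oral = 2.86 mg

For equal systemic exposure: F × D_ev = D_iv
D_ev = D_iv / F = 2 / 0.7 = 2.85714 mg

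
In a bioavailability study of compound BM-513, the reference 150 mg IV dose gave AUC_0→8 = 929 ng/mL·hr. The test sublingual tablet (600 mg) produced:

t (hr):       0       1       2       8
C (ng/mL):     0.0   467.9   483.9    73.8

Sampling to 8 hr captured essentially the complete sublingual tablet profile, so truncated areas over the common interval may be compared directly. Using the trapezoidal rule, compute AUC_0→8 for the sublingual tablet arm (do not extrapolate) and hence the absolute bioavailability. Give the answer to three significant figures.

F = 0.641

Trapezoidal AUC_0→8 (sublingual tablet):
  [0→1]: (0.0+467.9)/2 × 1 = 233.95
  [1→2]: (467.9+483.9)/2 × 1 = 475.9
  [2→8]: (483.9+73.8)/2 × 6 = 1673.1
  Sum = 2382.95 ng/mL·hr
F = (AUC_ev/D_ev)/(AUC_iv/D_iv) = (2382.95/600)/(929/150) = 3.97158/6.19333 = 0.6413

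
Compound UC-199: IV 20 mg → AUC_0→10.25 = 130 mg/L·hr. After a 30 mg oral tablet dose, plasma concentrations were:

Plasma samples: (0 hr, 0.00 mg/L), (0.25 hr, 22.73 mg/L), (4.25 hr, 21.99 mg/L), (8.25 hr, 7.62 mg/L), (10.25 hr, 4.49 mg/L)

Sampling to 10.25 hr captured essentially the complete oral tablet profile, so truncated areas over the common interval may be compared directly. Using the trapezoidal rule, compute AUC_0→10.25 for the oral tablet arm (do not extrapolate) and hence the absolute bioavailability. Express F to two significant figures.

F = 0.84

Trapezoidal AUC_0→10.25 (oral tablet):
  [0→0.25]: (0.00+22.73)/2 × 0.25 = 2.84125
  [0.25→4.25]: (22.73+21.99)/2 × 4 = 89.44
  [4.25→8.25]: (21.99+7.62)/2 × 4 = 59.22
  [8.25→10.25]: (7.62+4.49)/2 × 2 = 12.11
  Sum = 163.61125 mg/L·hr
F = (AUC_ev/D_ev)/(AUC_iv/D_iv) = (163.61125/30)/(130/20) = 5.45371/6.5 = 0.8390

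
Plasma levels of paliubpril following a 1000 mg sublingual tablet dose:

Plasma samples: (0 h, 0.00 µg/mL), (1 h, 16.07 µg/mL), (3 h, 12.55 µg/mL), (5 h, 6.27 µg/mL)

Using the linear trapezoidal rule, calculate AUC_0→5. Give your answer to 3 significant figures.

AUC = 55.5 µg/mL·h

Trapezoidal AUC_0→5:
  [0→1]: (0.00+16.07)/2 × 1 = 8.035
  [1→3]: (16.07+12.55)/2 × 2 = 28.62
  [3→5]: (12.55+6.27)/2 × 2 = 18.82
  Sum = 55.475 µg/mL·h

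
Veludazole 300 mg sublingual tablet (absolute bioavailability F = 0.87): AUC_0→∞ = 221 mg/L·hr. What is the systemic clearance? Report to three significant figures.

CL = 1.18 L/hr

CL = F × Dose / AUC_0→∞
   = 0.87 × 300 / 221 = 1.181 L/hr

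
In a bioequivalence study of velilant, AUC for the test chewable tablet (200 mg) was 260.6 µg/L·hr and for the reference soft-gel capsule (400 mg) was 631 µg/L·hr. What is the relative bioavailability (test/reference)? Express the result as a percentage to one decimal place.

F_rel = 82.6%

F_rel = (AUC_test/D_test) / (AUC_ref/D_ref)
      = (260.6/200) / (631/400)
      = 1.303 / 1.5775 = 0.8260 = 82.60%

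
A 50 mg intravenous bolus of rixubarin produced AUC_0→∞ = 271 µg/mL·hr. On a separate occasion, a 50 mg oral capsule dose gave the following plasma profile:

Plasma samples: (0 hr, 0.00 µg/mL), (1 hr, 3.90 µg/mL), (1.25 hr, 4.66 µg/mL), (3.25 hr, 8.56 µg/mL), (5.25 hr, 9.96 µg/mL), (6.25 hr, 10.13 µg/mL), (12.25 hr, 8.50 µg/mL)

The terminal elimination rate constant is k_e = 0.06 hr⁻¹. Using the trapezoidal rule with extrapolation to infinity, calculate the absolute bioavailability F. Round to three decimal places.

Trapezoidal AUC_0→12.25 (oral capsule):
  [0→1]: (0.00+3.90)/2 × 1 = 1.95
  [1→1.25]: (3.90+4.66)/2 × 0.25 = 1.07
  [1.25→3.25]: (4.66+8.56)/2 × 2 = 13.22
  [3.25→5.25]: (8.56+9.96)/2 × 2 = 18.52
  [5.25→6.25]: (9.96+10.13)/2 × 1 = 10.045
  [6.25→12.25]: (10.13+8.50)/2 × 6 = 55.89
  Sum = 100.695 µg/mL·hr
Tail: C_last/k_e = 8.50/0.06 = 141.667
AUC_0→∞ (oral capsule) = 100.695 + 141.667 = 242.362 µg/mL·hr
F = (AUC_ev/D_ev)/(AUC_iv/D_iv) = (242.362/50)/(271/50) = 4.84724/5.42 = 0.8943

F = 0.894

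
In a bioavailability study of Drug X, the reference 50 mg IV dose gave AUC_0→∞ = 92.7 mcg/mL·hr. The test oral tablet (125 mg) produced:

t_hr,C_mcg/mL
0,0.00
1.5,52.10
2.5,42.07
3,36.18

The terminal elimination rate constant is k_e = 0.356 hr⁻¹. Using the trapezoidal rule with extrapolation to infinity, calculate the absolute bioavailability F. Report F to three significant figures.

Trapezoidal AUC_0→3 (oral tablet):
  [0→1.5]: (0.00+52.10)/2 × 1.5 = 39.075
  [1.5→2.5]: (52.10+42.07)/2 × 1 = 47.085
  [2.5→3]: (42.07+36.18)/2 × 0.5 = 19.5625
  Sum = 105.7225 mcg/mL·hr
Tail: C_last/k_e = 36.18/0.356 = 101.629
AUC_0→∞ (oral tablet) = 105.7225 + 101.629 = 207.3515 mcg/mL·hr
F = (AUC_ev/D_ev)/(AUC_iv/D_iv) = (207.3515/125)/(92.7/50) = 1.658812/1.854 = 0.8947

F = 0.895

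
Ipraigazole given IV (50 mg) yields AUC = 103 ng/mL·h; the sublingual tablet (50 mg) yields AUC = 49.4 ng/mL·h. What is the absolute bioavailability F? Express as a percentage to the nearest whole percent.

F = 48%

F = (AUC_ev / D_ev) / (AUC_iv / D_iv)
  = (49.4/50) / (103/50)
  = 0.988 / 2.06 = 0.4796
  = 47.96%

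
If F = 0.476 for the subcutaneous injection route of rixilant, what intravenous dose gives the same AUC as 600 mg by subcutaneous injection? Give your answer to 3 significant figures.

Systemic exposure from an extravascular dose = F × D_ev, so the equivalent IV dose is F × D_ev.
D_iv = F × D_ev = 0.476 × 600 = 285.6 mg

D_iv = 286 mg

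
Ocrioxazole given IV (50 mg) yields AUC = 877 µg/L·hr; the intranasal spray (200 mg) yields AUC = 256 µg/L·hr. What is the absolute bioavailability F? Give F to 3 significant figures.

F = 0.0730

F = (AUC_ev / D_ev) / (AUC_iv / D_iv)
  = (256/200) / (877/50)
  = 1.28 / 17.54 = 0.0730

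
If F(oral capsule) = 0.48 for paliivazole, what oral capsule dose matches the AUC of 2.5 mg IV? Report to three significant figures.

D_oral = 5.21 mg

For equal systemic exposure: F × D_ev = D_iv
D_ev = D_iv / F = 2.5 / 0.48 = 5.20833 mg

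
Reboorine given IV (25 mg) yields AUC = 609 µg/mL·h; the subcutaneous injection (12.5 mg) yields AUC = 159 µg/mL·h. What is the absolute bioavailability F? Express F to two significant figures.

F = (AUC_ev / D_ev) / (AUC_iv / D_iv)
  = (159/12.5) / (609/25)
  = 12.72 / 24.36 = 0.5222

F = 0.52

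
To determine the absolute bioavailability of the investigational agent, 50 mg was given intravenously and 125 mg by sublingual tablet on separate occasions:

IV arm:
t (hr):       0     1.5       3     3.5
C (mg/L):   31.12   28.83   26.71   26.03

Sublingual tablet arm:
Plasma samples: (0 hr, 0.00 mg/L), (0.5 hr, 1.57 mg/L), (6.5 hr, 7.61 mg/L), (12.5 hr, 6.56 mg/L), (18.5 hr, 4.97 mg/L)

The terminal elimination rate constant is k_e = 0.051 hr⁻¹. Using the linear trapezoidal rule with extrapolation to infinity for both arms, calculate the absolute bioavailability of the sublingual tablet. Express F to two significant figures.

F = 0.13

Trapezoidal AUC_0→3.5 (IV):
  [0→1.5]: (31.12+28.83)/2 × 1.5 = 44.9625
  [1.5→3]: (28.83+26.71)/2 × 1.5 = 41.655
  [3→3.5]: (26.71+26.03)/2 × 0.5 = 13.185
  Sum = 99.8025 mg/L·hr
IV tail: 26.03/0.051 = 510.392; AUC_iv,0→∞ = 99.8025 + 510.392 = 610.1945 mg/L·hr
Trapezoidal AUC_0→18.5 (sublingual tablet):
  [0→0.5]: (0.00+1.57)/2 × 0.5 = 0.3925
  [0.5→6.5]: (1.57+7.61)/2 × 6 = 27.54
  [6.5→12.5]: (7.61+6.56)/2 × 6 = 42.51
  [12.5→18.5]: (6.56+4.97)/2 × 6 = 34.59
  Sum = 105.0325 mg/L·hr
sublingual tablet tail: 4.97/0.051 = 97.451; AUC_ev,0→∞ = 105.0325 + 97.451 = 202.4835 mg/L·hr
F = (AUC_ev/D_ev)/(AUC_iv/D_iv) = (202.4835/125)/(610.1945/50) = 1.619868/12.20389 = 0.1327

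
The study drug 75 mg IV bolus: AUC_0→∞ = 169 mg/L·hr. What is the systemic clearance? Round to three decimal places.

CL = Dose_iv / AUC_0→∞
   = 75 / 169 = 0.443787 L/hr

CL = 0.444 L/hr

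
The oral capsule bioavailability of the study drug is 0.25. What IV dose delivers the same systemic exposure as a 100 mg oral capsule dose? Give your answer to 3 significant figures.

Systemic exposure from an extravascular dose = F × D_ev, so the equivalent IV dose is F × D_ev.
D_iv = F × D_ev = 0.25 × 100 = 25 mg

D_iv = 25.0 mg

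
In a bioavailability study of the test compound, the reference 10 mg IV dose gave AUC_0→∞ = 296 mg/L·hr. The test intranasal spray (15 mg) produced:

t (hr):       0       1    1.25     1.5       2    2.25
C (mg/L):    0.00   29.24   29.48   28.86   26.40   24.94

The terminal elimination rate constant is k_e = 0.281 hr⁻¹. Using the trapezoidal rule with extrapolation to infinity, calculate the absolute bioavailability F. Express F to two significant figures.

F = 0.31

Trapezoidal AUC_0→2.25 (intranasal spray):
  [0→1]: (0.00+29.24)/2 × 1 = 14.62
  [1→1.25]: (29.24+29.48)/2 × 0.25 = 7.34
  [1.25→1.5]: (29.48+28.86)/2 × 0.25 = 7.2925
  [1.5→2]: (28.86+26.40)/2 × 0.5 = 13.815
  [2→2.25]: (26.40+24.94)/2 × 0.25 = 6.4175
  Sum = 49.485 mg/L·hr
Tail: C_last/k_e = 24.94/0.281 = 88.754
AUC_0→∞ (intranasal spray) = 49.485 + 88.754 = 138.239 mg/L·hr
F = (AUC_ev/D_ev)/(AUC_iv/D_iv) = (138.239/15)/(296/10) = 9.21593/29.6 = 0.3113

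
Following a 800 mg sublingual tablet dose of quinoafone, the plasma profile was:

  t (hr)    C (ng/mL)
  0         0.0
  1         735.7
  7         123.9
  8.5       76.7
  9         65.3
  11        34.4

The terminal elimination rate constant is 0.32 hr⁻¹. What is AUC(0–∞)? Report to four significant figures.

AUC = 3340 ng/mL·hr

Trapezoidal AUC_0→11:
  [0→1]: (0.0+735.7)/2 × 1 = 367.85
  [1→7]: (735.7+123.9)/2 × 6 = 2578.8
  [7→8.5]: (123.9+76.7)/2 × 1.5 = 150.45
  [8.5→9]: (76.7+65.3)/2 × 0.5 = 35.5
  [9→11]: (65.3+34.4)/2 × 2 = 99.7
  Sum = 3232.3 ng/mL·hr
Extrapolated tail: C_last / k_e = 34.4 / 0.32 = 107.500
AUC_0→∞ = 3232.3 + 107.500 = 3339.8 ng/mL·hr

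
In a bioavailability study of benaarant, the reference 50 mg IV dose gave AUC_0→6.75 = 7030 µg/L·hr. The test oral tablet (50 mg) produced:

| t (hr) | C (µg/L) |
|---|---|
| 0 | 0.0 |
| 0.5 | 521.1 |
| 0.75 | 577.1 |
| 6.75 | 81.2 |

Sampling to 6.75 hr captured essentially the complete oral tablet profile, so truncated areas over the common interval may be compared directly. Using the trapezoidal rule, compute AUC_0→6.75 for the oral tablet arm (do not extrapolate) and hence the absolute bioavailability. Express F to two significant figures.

Trapezoidal AUC_0→6.75 (oral tablet):
  [0→0.5]: (0.0+521.1)/2 × 0.5 = 130.275
  [0.5→0.75]: (521.1+577.1)/2 × 0.25 = 137.275
  [0.75→6.75]: (577.1+81.2)/2 × 6 = 1974.9
  Sum = 2242.45 µg/L·hr
F = (AUC_ev/D_ev)/(AUC_iv/D_iv) = (2242.45/50)/(7030/50) = 44.849/140.6 = 0.3190

F = 0.32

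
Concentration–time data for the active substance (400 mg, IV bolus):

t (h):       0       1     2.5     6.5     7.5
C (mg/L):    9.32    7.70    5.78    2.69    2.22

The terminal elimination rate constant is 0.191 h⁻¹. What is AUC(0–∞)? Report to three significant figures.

Trapezoidal AUC_0→7.5:
  [0→1]: (9.32+7.70)/2 × 1 = 8.51
  [1→2.5]: (7.70+5.78)/2 × 1.5 = 10.11
  [2.5→6.5]: (5.78+2.69)/2 × 4 = 16.94
  [6.5→7.5]: (2.69+2.22)/2 × 1 = 2.455
  Sum = 38.015 mg/L·h
Extrapolated tail: C_last / k_e = 2.22 / 0.191 = 11.623
AUC_0→∞ = 38.015 + 11.623 = 49.638 mg/L·h

AUC = 49.6 mg/L·h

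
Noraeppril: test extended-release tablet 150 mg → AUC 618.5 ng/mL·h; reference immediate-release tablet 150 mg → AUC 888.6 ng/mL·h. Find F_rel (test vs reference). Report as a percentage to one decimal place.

F_rel = 69.6%

F_rel = (AUC_test/D_test) / (AUC_ref/D_ref)
      = (618.5/150) / (888.6/150)
      = 4.12333 / 5.924 = 0.6960 = 69.60%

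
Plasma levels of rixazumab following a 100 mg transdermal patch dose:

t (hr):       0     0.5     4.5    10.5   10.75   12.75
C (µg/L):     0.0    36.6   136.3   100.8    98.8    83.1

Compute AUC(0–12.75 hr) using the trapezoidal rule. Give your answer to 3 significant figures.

AUC = 1270 µg/L·hr

Trapezoidal AUC_0→12.75:
  [0→0.5]: (0.0+36.6)/2 × 0.5 = 9.15
  [0.5→4.5]: (36.6+136.3)/2 × 4 = 345.8
  [4.5→10.5]: (136.3+100.8)/2 × 6 = 711.3
  [10.5→10.75]: (100.8+98.8)/2 × 0.25 = 24.95
  [10.75→12.75]: (98.8+83.1)/2 × 2 = 181.9
  Sum = 1273.1 µg/L·hr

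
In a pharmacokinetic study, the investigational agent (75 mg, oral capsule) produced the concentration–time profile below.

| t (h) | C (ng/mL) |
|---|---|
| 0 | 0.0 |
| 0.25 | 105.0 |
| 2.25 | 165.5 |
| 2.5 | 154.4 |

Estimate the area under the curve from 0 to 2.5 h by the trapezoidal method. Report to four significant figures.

Trapezoidal AUC_0→2.5:
  [0→0.25]: (0.0+105.0)/2 × 0.25 = 13.125
  [0.25→2.25]: (105.0+165.5)/2 × 2 = 270.5
  [2.25→2.5]: (165.5+154.4)/2 × 0.25 = 39.9875
  Sum = 323.6125 ng/mL·h

AUC = 323.6 ng/mL·h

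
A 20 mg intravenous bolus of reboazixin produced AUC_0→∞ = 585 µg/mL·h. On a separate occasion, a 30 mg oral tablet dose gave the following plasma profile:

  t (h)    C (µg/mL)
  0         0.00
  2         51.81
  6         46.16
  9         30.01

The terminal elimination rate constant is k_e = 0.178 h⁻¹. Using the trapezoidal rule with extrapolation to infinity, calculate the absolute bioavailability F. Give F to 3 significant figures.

F = 0.605

Trapezoidal AUC_0→9 (oral tablet):
  [0→2]: (0.00+51.81)/2 × 2 = 51.81
  [2→6]: (51.81+46.16)/2 × 4 = 195.94
  [6→9]: (46.16+30.01)/2 × 3 = 114.255
  Sum = 362.005 µg/mL·h
Tail: C_last/k_e = 30.01/0.178 = 168.596
AUC_0→∞ (oral tablet) = 362.005 + 168.596 = 530.601 µg/mL·h
F = (AUC_ev/D_ev)/(AUC_iv/D_iv) = (530.601/30)/(585/20) = 17.6867/29.25 = 0.6047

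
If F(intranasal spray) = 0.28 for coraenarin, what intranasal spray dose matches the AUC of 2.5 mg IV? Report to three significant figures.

D_intranasal = 8.93 mg

For equal systemic exposure: F × D_ev = D_iv
D_ev = D_iv / F = 2.5 / 0.28 = 8.92857 mg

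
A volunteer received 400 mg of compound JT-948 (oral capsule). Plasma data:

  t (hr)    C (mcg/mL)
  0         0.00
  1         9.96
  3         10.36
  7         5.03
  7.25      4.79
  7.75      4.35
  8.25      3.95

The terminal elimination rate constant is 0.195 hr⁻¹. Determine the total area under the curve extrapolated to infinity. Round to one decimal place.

Trapezoidal AUC_0→8.25:
  [0→1]: (0.00+9.96)/2 × 1 = 4.98
  [1→3]: (9.96+10.36)/2 × 2 = 20.32
  [3→7]: (10.36+5.03)/2 × 4 = 30.78
  [7→7.25]: (5.03+4.79)/2 × 0.25 = 1.2275
  [7.25→7.75]: (4.79+4.35)/2 × 0.5 = 2.285
  [7.75→8.25]: (4.35+3.95)/2 × 0.5 = 2.075
  Sum = 61.6675 mcg/mL·hr
Extrapolated tail: C_last / k_e = 3.95 / 0.195 = 20.256
AUC_0→∞ = 61.6675 + 20.256 = 81.9235 mcg/mL·hr

AUC = 81.9 mcg/mL·hr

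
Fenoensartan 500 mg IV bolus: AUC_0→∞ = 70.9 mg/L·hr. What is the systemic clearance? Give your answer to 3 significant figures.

CL = 7.05 L/hr

CL = Dose_iv / AUC_0→∞
   = 500 / 70.9 = 7.05219 L/hr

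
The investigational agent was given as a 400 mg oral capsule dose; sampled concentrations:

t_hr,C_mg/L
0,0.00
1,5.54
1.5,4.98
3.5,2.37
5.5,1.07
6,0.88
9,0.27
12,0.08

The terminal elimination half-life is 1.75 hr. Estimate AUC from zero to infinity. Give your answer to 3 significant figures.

Trapezoidal AUC_0→12:
  [0→1]: (0.00+5.54)/2 × 1 = 2.77
  [1→1.5]: (5.54+4.98)/2 × 0.5 = 2.63
  [1.5→3.5]: (4.98+2.37)/2 × 2 = 7.35
  [3.5→5.5]: (2.37+1.07)/2 × 2 = 3.44
  [5.5→6]: (1.07+0.88)/2 × 0.5 = 0.4875
  [6→9]: (0.88+0.27)/2 × 3 = 1.725
  [9→12]: (0.27+0.08)/2 × 3 = 0.525
  Sum = 18.9275 mg/L·hr
k_e = ln2 / t½ = 0.693147 / 1.75 = 0.3961 hr^-1
Extrapolated tail: C_last / k_e = 0.08 / 0.3961 = 0.202
AUC_0→∞ = 18.9275 + 0.202 = 19.1295 mg/L·hr

AUC = 19.1 mg/L·hr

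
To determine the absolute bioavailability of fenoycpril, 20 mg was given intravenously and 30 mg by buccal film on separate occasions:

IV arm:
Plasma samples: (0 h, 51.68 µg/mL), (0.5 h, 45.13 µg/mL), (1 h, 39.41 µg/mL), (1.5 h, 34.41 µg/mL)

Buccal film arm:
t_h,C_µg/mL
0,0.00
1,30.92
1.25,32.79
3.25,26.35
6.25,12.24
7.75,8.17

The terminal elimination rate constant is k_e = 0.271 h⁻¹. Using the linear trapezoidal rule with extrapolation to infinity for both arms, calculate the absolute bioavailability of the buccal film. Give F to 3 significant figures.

F = 0.650

Trapezoidal AUC_0→1.5 (IV):
  [0→0.5]: (51.68+45.13)/2 × 0.5 = 24.2025
  [0.5→1]: (45.13+39.41)/2 × 0.5 = 21.135
  [1→1.5]: (39.41+34.41)/2 × 0.5 = 18.455
  Sum = 63.7925 µg/mL·h
IV tail: 34.41/0.271 = 126.974; AUC_iv,0→∞ = 63.7925 + 126.974 = 190.7665 µg/mL·h
Trapezoidal AUC_0→7.75 (buccal film):
  [0→1]: (0.00+30.92)/2 × 1 = 15.46
  [1→1.25]: (30.92+32.79)/2 × 0.25 = 7.96375
  [1.25→3.25]: (32.79+26.35)/2 × 2 = 59.14
  [3.25→6.25]: (26.35+12.24)/2 × 3 = 57.885
  [6.25→7.75]: (12.24+8.17)/2 × 1.5 = 15.3075
  Sum = 155.75625 µg/mL·h
buccal film tail: 8.17/0.271 = 30.148; AUC_ev,0→∞ = 155.75625 + 30.148 = 185.90425 µg/mL·h
F = (AUC_ev/D_ev)/(AUC_iv/D_iv) = (185.90425/30)/(190.7665/20) = 6.19681/9.538325 = 0.6497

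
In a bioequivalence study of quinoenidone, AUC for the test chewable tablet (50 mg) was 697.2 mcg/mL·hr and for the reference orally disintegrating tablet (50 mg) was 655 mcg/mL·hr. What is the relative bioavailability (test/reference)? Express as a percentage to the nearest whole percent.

F_rel = 106%

F_rel = (AUC_test/D_test) / (AUC_ref/D_ref)
      = (697.2/50) / (655/50)
      = 13.944 / 13.1 = 1.0644 = 106.44%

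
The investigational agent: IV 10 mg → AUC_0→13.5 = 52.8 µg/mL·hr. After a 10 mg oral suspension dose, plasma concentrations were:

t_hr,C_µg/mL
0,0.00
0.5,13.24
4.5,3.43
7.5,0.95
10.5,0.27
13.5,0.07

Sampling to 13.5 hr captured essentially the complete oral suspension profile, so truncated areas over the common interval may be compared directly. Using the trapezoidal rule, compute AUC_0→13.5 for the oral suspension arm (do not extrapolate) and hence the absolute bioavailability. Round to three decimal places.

Trapezoidal AUC_0→13.5 (oral suspension):
  [0→0.5]: (0.00+13.24)/2 × 0.5 = 3.31
  [0.5→4.5]: (13.24+3.43)/2 × 4 = 33.34
  [4.5→7.5]: (3.43+0.95)/2 × 3 = 6.57
  [7.5→10.5]: (0.95+0.27)/2 × 3 = 1.83
  [10.5→13.5]: (0.27+0.07)/2 × 3 = 0.51
  Sum = 45.56 µg/mL·hr
F = (AUC_ev/D_ev)/(AUC_iv/D_iv) = (45.56/10)/(52.8/10) = 4.556/5.28 = 0.8629

F = 0.863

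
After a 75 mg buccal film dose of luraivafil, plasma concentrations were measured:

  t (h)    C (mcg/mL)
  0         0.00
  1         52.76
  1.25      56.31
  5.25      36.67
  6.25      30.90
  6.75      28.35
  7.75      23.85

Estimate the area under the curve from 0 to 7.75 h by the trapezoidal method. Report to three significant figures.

Trapezoidal AUC_0→7.75:
  [0→1]: (0.00+52.76)/2 × 1 = 26.38
  [1→1.25]: (52.76+56.31)/2 × 0.25 = 13.63375
  [1.25→5.25]: (56.31+36.67)/2 × 4 = 185.96
  [5.25→6.25]: (36.67+30.90)/2 × 1 = 33.785
  [6.25→6.75]: (30.90+28.35)/2 × 0.5 = 14.8125
  [6.75→7.75]: (28.35+23.85)/2 × 1 = 26.1
  Sum = 300.67125 mcg/mL·h

AUC = 301 mcg/mL·h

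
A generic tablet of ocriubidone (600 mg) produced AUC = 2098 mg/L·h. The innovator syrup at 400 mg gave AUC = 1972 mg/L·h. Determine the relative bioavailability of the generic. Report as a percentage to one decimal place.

F_rel = 70.9%

F_rel = (AUC_test/D_test) / (AUC_ref/D_ref)
      = (2098/600) / (1972/400)
      = 3.49667 / 4.93 = 0.7093 = 70.93%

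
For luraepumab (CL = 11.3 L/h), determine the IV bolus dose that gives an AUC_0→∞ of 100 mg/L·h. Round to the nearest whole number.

Dose_iv = CL × AUC_0→∞
     = 11.3 × 100 = 1130 mg

Dose = 1130 mg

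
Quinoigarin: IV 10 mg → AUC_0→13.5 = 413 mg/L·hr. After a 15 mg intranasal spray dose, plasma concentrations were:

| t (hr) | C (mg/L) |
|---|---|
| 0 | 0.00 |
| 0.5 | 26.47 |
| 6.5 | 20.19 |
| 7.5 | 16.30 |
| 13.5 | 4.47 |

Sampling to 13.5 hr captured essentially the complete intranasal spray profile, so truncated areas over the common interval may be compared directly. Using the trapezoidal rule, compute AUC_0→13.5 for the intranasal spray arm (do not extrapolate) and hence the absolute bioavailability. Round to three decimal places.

Trapezoidal AUC_0→13.5 (intranasal spray):
  [0→0.5]: (0.00+26.47)/2 × 0.5 = 6.6175
  [0.5→6.5]: (26.47+20.19)/2 × 6 = 139.98
  [6.5→7.5]: (20.19+16.30)/2 × 1 = 18.245
  [7.5→13.5]: (16.30+4.47)/2 × 6 = 62.31
  Sum = 227.1525 mg/L·hr
F = (AUC_ev/D_ev)/(AUC_iv/D_iv) = (227.1525/15)/(413/10) = 15.1435/41.3 = 0.3667

F = 0.367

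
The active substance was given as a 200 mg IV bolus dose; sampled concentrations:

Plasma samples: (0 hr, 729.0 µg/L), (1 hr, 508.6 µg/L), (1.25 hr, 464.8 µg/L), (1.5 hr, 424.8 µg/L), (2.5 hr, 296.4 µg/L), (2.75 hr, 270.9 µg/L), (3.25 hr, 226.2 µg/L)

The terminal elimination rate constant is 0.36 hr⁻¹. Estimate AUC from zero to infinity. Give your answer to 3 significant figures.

AUC = 2040 µg/L·hr

Trapezoidal AUC_0→3.25:
  [0→1]: (729.0+508.6)/2 × 1 = 618.8
  [1→1.25]: (508.6+464.8)/2 × 0.25 = 121.675
  [1.25→1.5]: (464.8+424.8)/2 × 0.25 = 111.2
  [1.5→2.5]: (424.8+296.4)/2 × 1 = 360.6
  [2.5→2.75]: (296.4+270.9)/2 × 0.25 = 70.9125
  [2.75→3.25]: (270.9+226.2)/2 × 0.5 = 124.275
  Sum = 1407.4625 µg/L·hr
Extrapolated tail: C_last / k_e = 226.2 / 0.36 = 628.333
AUC_0→∞ = 1407.4625 + 628.333 = 2035.7955 µg/L·hr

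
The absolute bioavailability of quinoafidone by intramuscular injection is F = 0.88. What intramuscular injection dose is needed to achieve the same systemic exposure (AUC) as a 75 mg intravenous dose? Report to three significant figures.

For equal systemic exposure: F × D_ev = D_iv
D_ev = D_iv / F = 75 / 0.88 = 85.2273 mg

D_intramuscular = 85.2 mg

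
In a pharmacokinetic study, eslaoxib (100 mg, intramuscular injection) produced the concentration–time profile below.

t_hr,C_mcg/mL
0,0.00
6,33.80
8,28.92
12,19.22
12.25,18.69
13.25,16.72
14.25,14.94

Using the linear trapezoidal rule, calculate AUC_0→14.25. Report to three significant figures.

AUC = 299 mcg/mL·hr

Trapezoidal AUC_0→14.25:
  [0→6]: (0.00+33.80)/2 × 6 = 101.4
  [6→8]: (33.80+28.92)/2 × 2 = 62.72
  [8→12]: (28.92+19.22)/2 × 4 = 96.28
  [12→12.25]: (19.22+18.69)/2 × 0.25 = 4.73875
  [12.25→13.25]: (18.69+16.72)/2 × 1 = 17.705
  [13.25→14.25]: (16.72+14.94)/2 × 1 = 15.83
  Sum = 298.67375 mcg/mL·hr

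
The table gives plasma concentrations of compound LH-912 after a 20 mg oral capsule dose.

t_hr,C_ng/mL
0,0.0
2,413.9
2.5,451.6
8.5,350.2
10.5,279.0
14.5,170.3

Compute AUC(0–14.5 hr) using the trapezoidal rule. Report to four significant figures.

AUC = 4563 ng/mL·hr

Trapezoidal AUC_0→14.5:
  [0→2]: (0.0+413.9)/2 × 2 = 413.9
  [2→2.5]: (413.9+451.6)/2 × 0.5 = 216.375
  [2.5→8.5]: (451.6+350.2)/2 × 6 = 2405.4
  [8.5→10.5]: (350.2+279.0)/2 × 2 = 629.2
  [10.5→14.5]: (279.0+170.3)/2 × 4 = 898.6
  Sum = 4563.475 ng/mL·hr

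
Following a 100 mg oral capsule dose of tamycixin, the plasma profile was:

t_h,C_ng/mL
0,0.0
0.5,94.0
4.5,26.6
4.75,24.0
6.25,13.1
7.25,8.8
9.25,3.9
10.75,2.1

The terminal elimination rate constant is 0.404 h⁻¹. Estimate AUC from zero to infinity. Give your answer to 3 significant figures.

Trapezoidal AUC_0→10.75:
  [0→0.5]: (0.0+94.0)/2 × 0.5 = 23.5
  [0.5→4.5]: (94.0+26.6)/2 × 4 = 241.2
  [4.5→4.75]: (26.6+24.0)/2 × 0.25 = 6.325
  [4.75→6.25]: (24.0+13.1)/2 × 1.5 = 27.825
  [6.25→7.25]: (13.1+8.8)/2 × 1 = 10.95
  [7.25→9.25]: (8.8+3.9)/2 × 2 = 12.7
  [9.25→10.75]: (3.9+2.1)/2 × 1.5 = 4.5
  Sum = 327.0 ng/mL·h
Extrapolated tail: C_last / k_e = 2.1 / 0.404 = 5.198
AUC_0→∞ = 327.0 + 5.198 = 332.198 ng/mL·h

AUC = 332 ng/mL·h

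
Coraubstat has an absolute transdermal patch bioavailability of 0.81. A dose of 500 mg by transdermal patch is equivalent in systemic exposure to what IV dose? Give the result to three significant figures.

Systemic exposure from an extravascular dose = F × D_ev, so the equivalent IV dose is F × D_ev.
D_iv = F × D_ev = 0.81 × 500 = 405 mg

D_iv = 405 mg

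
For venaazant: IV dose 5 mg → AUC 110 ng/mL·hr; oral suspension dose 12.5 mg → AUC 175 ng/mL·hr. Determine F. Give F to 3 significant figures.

F = (AUC_ev / D_ev) / (AUC_iv / D_iv)
  = (175/12.5) / (110/5)
  = 14 / 22 = 0.6364

F = 0.636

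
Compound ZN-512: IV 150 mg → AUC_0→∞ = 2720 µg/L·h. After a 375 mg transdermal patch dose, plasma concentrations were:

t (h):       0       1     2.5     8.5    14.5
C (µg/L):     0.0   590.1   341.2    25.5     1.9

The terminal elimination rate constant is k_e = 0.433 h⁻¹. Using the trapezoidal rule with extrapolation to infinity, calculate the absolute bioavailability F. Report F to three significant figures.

Trapezoidal AUC_0→14.5 (transdermal patch):
  [0→1]: (0.0+590.1)/2 × 1 = 295.05
  [1→2.5]: (590.1+341.2)/2 × 1.5 = 698.475
  [2.5→8.5]: (341.2+25.5)/2 × 6 = 1100.1
  [8.5→14.5]: (25.5+1.9)/2 × 6 = 82.2
  Sum = 2175.825 µg/L·h
Tail: C_last/k_e = 1.9/0.433 = 4.388
AUC_0→∞ (transdermal patch) = 2175.825 + 4.388 = 2180.213 µg/L·h
F = (AUC_ev/D_ev)/(AUC_iv/D_iv) = (2180.213/375)/(2720/150) = 5.8139/18.1333 = 0.3206

F = 0.321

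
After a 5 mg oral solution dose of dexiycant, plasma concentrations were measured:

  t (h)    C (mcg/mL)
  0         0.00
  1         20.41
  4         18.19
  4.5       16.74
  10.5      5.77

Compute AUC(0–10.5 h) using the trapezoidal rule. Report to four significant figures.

Trapezoidal AUC_0→10.5:
  [0→1]: (0.00+20.41)/2 × 1 = 10.205
  [1→4]: (20.41+18.19)/2 × 3 = 57.9
  [4→4.5]: (18.19+16.74)/2 × 0.5 = 8.7325
  [4.5→10.5]: (16.74+5.77)/2 × 6 = 67.53
  Sum = 144.3675 mcg/mL·h

AUC = 144.4 mcg/mL·h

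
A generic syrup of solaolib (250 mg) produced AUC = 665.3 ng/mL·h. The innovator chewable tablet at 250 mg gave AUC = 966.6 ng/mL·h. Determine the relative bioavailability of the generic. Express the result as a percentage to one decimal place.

F_rel = (AUC_test/D_test) / (AUC_ref/D_ref)
      = (665.3/250) / (966.6/250)
      = 2.6612 / 3.8664 = 0.6883 = 68.83%

F_rel = 68.8%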